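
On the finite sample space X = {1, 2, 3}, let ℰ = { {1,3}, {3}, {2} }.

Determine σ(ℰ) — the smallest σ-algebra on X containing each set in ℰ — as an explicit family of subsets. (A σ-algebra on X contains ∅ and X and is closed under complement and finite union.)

Begin from { {}, {2}, {3}, {1,3}, X } (that is, ℰ plus ∅ and X).
Pass 1 adds 2:
  {1,2}  = ᶜ of {3}
  {2,3}  = {3} ∪ {2}
  |family| = 7
Pass 2. New:
  {1}  = ᶜ of {2,3}
  |family| = 8
Pass 3: already closed under ᶜ and ∪.

|σ(ℰ)| = 8.  σ(ℰ) = { {}, {1}, {2}, {3}, {1,2}, {1,3}, {2,3}, X }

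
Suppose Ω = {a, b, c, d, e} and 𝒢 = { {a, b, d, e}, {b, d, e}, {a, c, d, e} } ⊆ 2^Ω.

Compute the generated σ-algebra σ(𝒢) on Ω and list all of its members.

Take S₀ = 𝒢 ∪ {∅, Ω} = { ∅, {b, d, e}, {a, b, d, e}, {a, c, d, e}, Ω }.
Round 1: 3 new —
  {b}  = Ω∖{a, c, d, e}
  {c}  = Ω∖{a, b, d, e}
  {a, c}  = Ω∖{b, d, e}
  |family| = 8
Round 2 (3 new):
  {b, c}  = {c} ∪ {b}
  {a, b, c}  = {b} ∪ {a, c}
  {b, c, d, e}  = {c} ∪ {b, d, e}
  |family| = 11
Round 3: +3 →
  {a}  = Ω∖{b, c, d, e}
  {d, e}  = Ω∖{a, b, c}
  {a, d, e}  = Ω∖{b, c}
  |family| = 14
Round 4: +2 →
  {a, b}  = {b} ∪ {a}
  {c, d, e}  = {c} ∪ {d, e}
  |family| = 16
After Round 5 the family is unchanged; done.

Therefore σ(𝒢) = { ∅, {a}, {b}, {c}, {a, b}, {a, c}, {b, c}, {d, e}, {a, b, c}, {a, d, e}, {b, d, e}, {c, d, e}, {a, b, d, e}, {a, c, d, e}, {b, c, d, e}, Ω } (|σ(𝒢)| = 16).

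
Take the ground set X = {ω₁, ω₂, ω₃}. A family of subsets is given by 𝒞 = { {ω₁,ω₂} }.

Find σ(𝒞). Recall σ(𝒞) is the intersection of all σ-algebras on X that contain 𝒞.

Answer: σ(𝒞) = { {}, {ω₃}, {ω₁,ω₂}, X }

Working:
Begin from { {}, {ω₁,ω₂}, X } (that is, 𝒞 plus ∅ and X).
Iteration 1 (1 new):
  {ω₃}  = complement {ω₁,ω₂}
  [4 total]
Iteration 2: no new sets; the family is a σ-algebra.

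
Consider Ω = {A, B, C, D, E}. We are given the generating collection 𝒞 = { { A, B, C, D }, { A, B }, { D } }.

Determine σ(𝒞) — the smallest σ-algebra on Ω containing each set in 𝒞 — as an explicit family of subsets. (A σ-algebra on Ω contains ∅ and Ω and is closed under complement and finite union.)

Take S₀ = 𝒞 ∪ {∅, Ω} = { {  }, { D }, { A, B }, { A, B, C, D }, Ω }.
Step 1. New:
  { E }  = complement { A, B, C, D }
  { A, B, D }  = { A, B } ∪ { D }
  { C, D, E }  = complement { A, B }
  { A, B, C, E }  = complement { D }
  |family| = 9
Step 2. New:
  { C, E }  = complement { A, B, D }
  { D, E }  = { E } ∪ { D }
  { A, B, E }  = { A, B } ∪ { E }
  { A, B, D, E }  = { A, B, D } ∪ { E }
  |family| = 13
Step 3. New:
  { C }  = complement { A, B, D, E }
  { C, D }  = complement { A, B, E }
  { A, B, C }  = complement { D, E }
  |family| = 16
Step 4: already closed under ᶜ and ∪.

Therefore σ(𝒞) = { {  }, { C }, { D }, { E }, { A, B }, { C, D }, { C, E }, { D, E }, { A, B, C }, { A, B, D }, { A, B, E }, { C, D, E }, { A, B, C, D }, { A, B, C, E }, { A, B, D, E }, Ω } (|σ(𝒞)| = 16).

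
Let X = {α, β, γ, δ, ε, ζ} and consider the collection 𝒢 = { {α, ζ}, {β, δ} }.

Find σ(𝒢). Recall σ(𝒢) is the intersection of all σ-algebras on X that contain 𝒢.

|σ(𝒢)| = 8.  σ(𝒢) = { {}, {α, ζ}, {β, δ}, {γ, ε}, {α, β, δ, ζ}, {α, γ, ε, ζ}, {β, γ, δ, ε}, X }

Trace:
Begin from { {}, {α, ζ}, {β, δ}, X } (that is, 𝒢 plus ∅ and X).
Pass 1 (3 new):
  {α, β, δ, ζ}  = {β, δ} ∪ {α, ζ}
  {α, γ, ε, ζ}  = ᶜ of {β, δ}
  {β, γ, δ, ε}  = ᶜ of {α, ζ}
  |family| = 7
Pass 2: +1 →
  {γ, ε}  = ᶜ of {α, β, δ, ζ}
  |family| = 8
After Pass 3 the family is unchanged; done.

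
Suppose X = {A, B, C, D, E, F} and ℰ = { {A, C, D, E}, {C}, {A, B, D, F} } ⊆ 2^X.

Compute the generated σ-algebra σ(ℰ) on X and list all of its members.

σ(ℰ) = { {}, {C}, {E}, {A, D}, {B, F}, {C, E}, {A, C, D}, {A, D, E}, {B, C, F}, {B, E, F}, {A, B, D, F}, {A, C, D, E}, {B, C, E, F}, {A, B, C, D, F}, {A, B, D, E, F}, X }

Check:
Start: ℰ ∪ {∅, X} = { {}, {C}, {A, B, D, F}, {A, C, D, E}, X }.
Round 1 adds 4:
  {B, F}  = ᶜ of {A, C, D, E}
  {C, E}  = ᶜ of {A, B, D, F}
  {A, B, C, D, F}  = {C} ∪ {A, B, D, F}
  {A, B, D, E, F}  = ᶜ of {C}
Round 2: 3 new —
  {E}  = ᶜ of {A, B, C, D, F}
  {B, C, F}  = {B, F} ∪ {C}
  {B, C, E, F}  = {B, F} ∪ {C, E}
Round 3 (3 new):
  {A, D}  = ᶜ of {B, C, E, F}
  {A, D, E}  = ᶜ of {B, C, F}
  {B, E, F}  = {B, F} ∪ {E}
Round 4 adds 1:
  {A, C, D}  = ᶜ of {B, E, F}
After Round 5 the family is unchanged; done.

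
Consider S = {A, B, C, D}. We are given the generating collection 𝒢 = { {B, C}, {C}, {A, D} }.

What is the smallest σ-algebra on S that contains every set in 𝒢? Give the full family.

Initial family (5 sets): { {}, {C}, {A, D}, {B, C}, S }.
Step 1 (2 new):
  {A, B, D}  = S∖{C}
  {A, C, D}  = {C} ∪ {A, D}
  [7 total]
Step 2: 1 new —
  {B}  = S∖{A, C, D}
  [8 total]
Step 3: already closed under ᶜ and ∪.

|σ(𝒢)| = 8.  σ(𝒢) = { {}, {B}, {C}, {A, D}, {B, C}, {A, B, D}, {A, C, D}, S }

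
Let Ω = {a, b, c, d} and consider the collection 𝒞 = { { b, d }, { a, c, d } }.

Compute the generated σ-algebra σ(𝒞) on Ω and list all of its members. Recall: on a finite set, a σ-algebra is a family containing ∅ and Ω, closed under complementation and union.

Begin from { ∅, { b, d }, { a, c, d }, Ω } (that is, 𝒞 plus ∅ and Ω).
Round 1: +2 →
  { b }  = complement { a, c, d }
  { a, c }  = complement { b, d }
  [6 total]
Round 2 adds 1:
  { a, b, c }  = { a, c } ∪ { b }
  [7 total]
Round 3. New:
  { d }  = complement { a, b, c }
  [8 total]
Round 4: no new sets; the family is a σ-algebra.

Hence σ(𝒞) has 8 members: { ∅, { b }, { d }, { a, c }, { b, d }, { a, b, c }, { a, c, d }, Ω }.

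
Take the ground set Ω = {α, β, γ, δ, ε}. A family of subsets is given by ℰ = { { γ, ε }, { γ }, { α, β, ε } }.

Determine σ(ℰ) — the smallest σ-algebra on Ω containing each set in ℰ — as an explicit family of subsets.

|σ(ℰ)| = 16.  σ(ℰ) = { {  }, { γ }, { δ }, { ε }, { α, β }, { γ, δ }, { γ, ε }, { δ, ε }, { α, β, γ }, { α, β, δ }, { α, β, ε }, { γ, δ, ε }, { α, β, γ, δ }, { α, β, γ, ε }, { α, β, δ, ε }, Ω }

Derivation:
Take S₀ = ℰ ∪ {∅, Ω} = { {  }, { γ }, { γ, ε }, { α, β, ε }, Ω }.
Round 1: 4 new —
  { γ, δ }  = { α, β, ε }ᶜ
  { α, β, δ }  = { γ, ε }ᶜ
  { α, β, γ, ε }  = { γ } ∪ { α, β, ε }
  { α, β, δ, ε }  = { γ }ᶜ
  (now 9)
Round 2 (3 new):
  { δ }  = { α, β, γ, ε }ᶜ
  { γ, δ, ε }  = { γ, δ } ∪ { γ, ε }
  { α, β, γ, δ }  = { γ, δ } ∪ { α, β, δ }
  (now 12)
Round 3. New:
  { ε }  = { α, β, γ, δ }ᶜ
  { α, β }  = { γ, δ, ε }ᶜ
  (now 14)
Round 4. New:
  { δ, ε }  = { δ } ∪ { ε }
  { α, β, γ }  = { γ } ∪ { α, β }
  (now 16)
Round 5: no new sets; the family is a σ-algebra.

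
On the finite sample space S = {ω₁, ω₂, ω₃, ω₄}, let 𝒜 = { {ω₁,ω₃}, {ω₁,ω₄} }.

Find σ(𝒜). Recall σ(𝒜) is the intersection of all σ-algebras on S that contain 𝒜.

Take S₀ = 𝒜 ∪ {∅, S} = { ∅, {ω₁,ω₃}, {ω₁,ω₄}, S }.
Round 1 (3 new):
  {ω₂,ω₃}  = {ω₁,ω₄}ᶜ
  {ω₂,ω₄}  = {ω₁,ω₃}ᶜ
  {ω₁,ω₃,ω₄}  = {ω₁,ω₃} ∪ {ω₁,ω₄}
  |family| = 7
Round 2: 4 new —
  {ω₂}  = {ω₁,ω₃,ω₄}ᶜ
  {ω₁,ω₂,ω₃}  = {ω₂,ω₃} ∪ {ω₁,ω₃}
  {ω₁,ω₂,ω₄}  = {ω₁,ω₄} ∪ {ω₂,ω₄}
  {ω₂,ω₃,ω₄}  = {ω₂,ω₃} ∪ {ω₂,ω₄}
  |family| = 11
Round 3 (3 new):
  {ω₁}  = {ω₂,ω₃,ω₄}ᶜ
  {ω₃}  = {ω₁,ω₂,ω₄}ᶜ
  {ω₄}  = {ω₁,ω₂,ω₃}ᶜ
  |family| = 14
Round 4 adds 2:
  {ω₁,ω₂}  = {ω₂} ∪ {ω₁}
  {ω₃,ω₄}  = {ω₃} ∪ {ω₄}
  |family| = 16
Round 5: no new sets; the family is a σ-algebra.

Therefore σ(𝒜) = { ∅, {ω₁}, {ω₂}, {ω₃}, {ω₄}, {ω₁,ω₂}, {ω₁,ω₃}, {ω₁,ω₄}, {ω₂,ω₃}, {ω₂,ω₄}, {ω₃,ω₄}, {ω₁,ω₂,ω₃}, {ω₁,ω₂,ω₄}, {ω₁,ω₃,ω₄}, {ω₂,ω₃,ω₄}, S } (|σ(𝒜)| = 16).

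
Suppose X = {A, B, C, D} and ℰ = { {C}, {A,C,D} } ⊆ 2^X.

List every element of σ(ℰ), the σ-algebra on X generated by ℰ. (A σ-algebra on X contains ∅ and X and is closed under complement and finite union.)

Answer: σ(ℰ) = { {}, {B}, {C}, {A,D}, {B,C}, {A,B,D}, {A,C,D}, X }

Working:
Begin from { {}, {C}, {A,C,D}, X } (that is, ℰ plus ∅ and X).
Pass 1: +2 →
  {B}  = ᶜ of {A,C,D}
  {A,B,D}  = ᶜ of {C}
Pass 2: +1 →
  {B,C}  = {C} ∪ {B}
Pass 3: 1 new —
  {A,D}  = ᶜ of {B,C}
Pass 4: closed — nothing new.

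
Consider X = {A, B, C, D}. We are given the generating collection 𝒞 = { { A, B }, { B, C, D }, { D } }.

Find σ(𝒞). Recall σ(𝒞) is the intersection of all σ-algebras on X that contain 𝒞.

Take S₀ = 𝒞 ∪ {∅, X} = { {  }, { D }, { A, B }, { B, C, D }, X }.
Pass 1: +4 →
  { A }  = { B, C, D }ᶜ
  { C, D }  = { A, B }ᶜ
  { A, B, C }  = { D }ᶜ
  { A, B, D }  = { A, B } ∪ { D }
  [9 total]
Pass 2: 3 new —
  { C }  = { A, B, D }ᶜ
  { A, D }  = { D } ∪ { A }
  { A, C, D }  = { C, D } ∪ { A }
  [12 total]
Pass 3 (3 new):
  { B }  = { A, C, D }ᶜ
  { A, C }  = { C } ∪ { A }
  { B, C }  = { A, D }ᶜ
  [15 total]
Pass 4. New:
  { B, D }  = { A, C }ᶜ
  [16 total]
Pass 5: closed — nothing new.

σ(𝒞) = { {  }, { A }, { B }, { C }, { D }, { A, B }, { A, C }, { A, D }, { B, C }, { B, D }, { C, D }, { A, B, C }, { A, B, D }, { A, C, D }, { B, C, D }, X }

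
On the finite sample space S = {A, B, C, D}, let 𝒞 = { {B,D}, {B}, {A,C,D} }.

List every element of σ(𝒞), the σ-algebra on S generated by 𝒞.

Initial family (5 sets): { {}, {B}, {B,D}, {A,C,D}, S }.
Pass 1: +1 →
  {A,C}  = {B,D}ᶜ
  — 6 sets.
Pass 2: +1 →
  {A,B,C}  = {B} ∪ {A,C}
  — 7 sets.
Pass 3 (1 new):
  {D}  = {A,B,C}ᶜ
  — 8 sets.
Pass 4: no new sets; the family is a σ-algebra.

σ(𝒞) = { {}, {B}, {D}, {A,C}, {B,D}, {A,B,C}, {A,C,D}, S }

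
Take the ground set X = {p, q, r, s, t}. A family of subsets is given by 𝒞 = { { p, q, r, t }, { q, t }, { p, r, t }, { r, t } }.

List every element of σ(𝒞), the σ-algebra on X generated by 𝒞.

|σ(𝒞)| = 32.  σ(𝒞) = { {}, { p }, { q }, { r }, { s }, { t }, { p, q }, { p, r }, { p, s }, { p, t }, { q, r }, { q, s }, { q, t }, { r, s }, { r, t }, { s, t }, { p, q, r }, { p, q, s }, { p, q, t }, { p, r, s }, { p, r, t }, { p, s, t }, { q, r, s }, { q, r, t }, { q, s, t }, { r, s, t }, { p, q, r, s }, { p, q, r, t }, { p, q, s, t }, { p, r, s, t }, { q, r, s, t }, X }

Derivation:
Take S₀ = 𝒞 ∪ {∅, X} = { {}, { q, t }, { r, t }, { p, r, t }, { p, q, r, t }, X }.
Pass 1. New:
  { s }  = { p, q, r, t }ᶜ
  { q, s }  = { p, r, t }ᶜ
  { p, q, s }  = { r, t }ᶜ
  { p, r, s }  = { q, t }ᶜ
  { q, r, t }  = { q, t } ∪ { r, t }
  (now 11)
Pass 2: 7 new —
  { p, s }  = { q, r, t }ᶜ
  { q, s, t }  = { q, t } ∪ { s }
  { r, s, t }  = { s } ∪ { r, t }
  { p, q, r, s }  = { p, q, s } ∪ { p, r, s }
  { p, q, s, t }  = { q, t } ∪ { p, q, s }
  { p, r, s, t }  = { p, r, t } ∪ { p, r, s }
  { q, r, s, t }  = { q, r, t } ∪ { s }
  (now 18)
Pass 3. New:
  { p }  = { q, r, s, t }ᶜ
  { q }  = { p, r, s, t }ᶜ
  { r }  = { p, q, s, t }ᶜ
  { t }  = { p, q, r, s }ᶜ
  { p, q }  = { r, s, t }ᶜ
  { p, r }  = { q, s, t }ᶜ
  (now 24)
Pass 4 adds 8:
  { p, t }  = { t } ∪ { p }
  { q, r }  = { q } ∪ { r }
  { r, s }  = { r } ∪ { s }
  { s, t }  = { t } ∪ { s }
  { p, q, r }  = { p, q } ∪ { r }
  { p, q, t }  = { q, t } ∪ { p, q }
  { p, s, t }  = { t } ∪ { p, s }
  { q, r, s }  = { r } ∪ { q, s }
  (now 32)
After Pass 5 the family is unchanged; done.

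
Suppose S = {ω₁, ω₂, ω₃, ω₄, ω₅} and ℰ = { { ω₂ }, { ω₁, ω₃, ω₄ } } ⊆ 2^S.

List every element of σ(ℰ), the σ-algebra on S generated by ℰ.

Start: ℰ ∪ {∅, S} = { {  }, { ω₂ }, { ω₁, ω₃, ω₄ }, S }.
Round 1 (3 new):
  { ω₂, ω₅ }  = { ω₁, ω₃, ω₄ }ᶜ
  { ω₁, ω₂, ω₃, ω₄ }  = { ω₂ } ∪ { ω₁, ω₃, ω₄ }
  { ω₁, ω₃, ω₄, ω₅ }  = { ω₂ }ᶜ
Round 2: 1 new —
  { ω₅ }  = { ω₁, ω₂, ω₃, ω₄ }ᶜ
Round 3 adds nothing — fixpoint reached.

σ(ℰ) = { {  }, { ω₂ }, { ω₅ }, { ω₂, ω₅ }, { ω₁, ω₃, ω₄ }, { ω₁, ω₂, ω₃, ω₄ }, { ω₁, ω₃, ω₄, ω₅ }, S }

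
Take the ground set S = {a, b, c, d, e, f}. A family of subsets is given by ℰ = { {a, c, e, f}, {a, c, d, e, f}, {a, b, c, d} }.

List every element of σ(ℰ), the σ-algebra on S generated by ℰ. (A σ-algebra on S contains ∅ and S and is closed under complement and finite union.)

Initial family (5 sets): { ∅, {a, b, c, d}, {a, c, e, f}, {a, c, d, e, f}, S }.
Round 1 adds 3:
  {b}  = {a, c, d, e, f}ᶜ
  {b, d}  = {a, c, e, f}ᶜ
  {e, f}  = {a, b, c, d}ᶜ
Round 2. New:
  {b, e, f}  = {b} ∪ {e, f}
  {b, d, e, f}  = {b, d} ∪ {e, f}
  {a, b, c, e, f}  = {a, c, e, f} ∪ {b}
Round 3 (3 new):
  {d}  = {a, b, c, e, f}ᶜ
  {a, c}  = {b, d, e, f}ᶜ
  {a, c, d}  = {b, e, f}ᶜ
Round 4: 2 new —
  {a, b, c}  = {a, c} ∪ {b}
  {d, e, f}  = {e, f} ∪ {d}
Round 5: no new sets; the family is a σ-algebra.

Therefore σ(ℰ) = { ∅, {b}, {d}, {a, c}, {b, d}, {e, f}, {a, b, c}, {a, c, d}, {b, e, f}, {d, e, f}, {a, b, c, d}, {a, c, e, f}, {b, d, e, f}, {a, b, c, e, f}, {a, c, d, e, f}, S } (|σ(ℰ)| = 16).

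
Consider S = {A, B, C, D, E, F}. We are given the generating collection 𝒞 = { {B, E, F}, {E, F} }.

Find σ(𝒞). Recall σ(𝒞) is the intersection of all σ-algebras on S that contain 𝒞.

Take S₀ = 𝒞 ∪ {∅, S} = { ∅, {E, F}, {B, E, F}, S }.
Round 1. New:
  {A, C, D}  = {B, E, F}ᶜ
  {A, B, C, D}  = {E, F}ᶜ
Round 2 (1 new):
  {A, C, D, E, F}  = {A, C, D} ∪ {E, F}
Round 3. New:
  {B}  = {A, C, D, E, F}ᶜ
After Round 4 the family is unchanged; done.

|σ(𝒞)| = 8.  σ(𝒞) = { ∅, {B}, {E, F}, {A, C, D}, {B, E, F}, {A, B, C, D}, {A, C, D, E, F}, S }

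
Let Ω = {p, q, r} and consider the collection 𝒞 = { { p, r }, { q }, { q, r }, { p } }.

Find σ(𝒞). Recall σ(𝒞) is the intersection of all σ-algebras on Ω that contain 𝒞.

σ(𝒞) = { ∅, { p }, { q }, { r }, { p, q }, { p, r }, { q, r }, Ω }

Working:
Initial family (6 sets): { ∅, { p }, { q }, { p, r }, { q, r }, Ω }.
Pass 1. New:
  { p, q }  = { q } ∪ { p }
  [7 total]
Pass 2: +1 →
  { r }  = complement { p, q }
  [8 total]
After Pass 3 the family is unchanged; done.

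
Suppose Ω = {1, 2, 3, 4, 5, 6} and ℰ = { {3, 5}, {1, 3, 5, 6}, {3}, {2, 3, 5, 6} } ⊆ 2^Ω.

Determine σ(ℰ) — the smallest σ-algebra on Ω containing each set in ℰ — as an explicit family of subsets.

σ(ℰ) = { {}, {1}, {2}, {3}, {4}, {5}, {6}, {1, 2}, {1, 3}, {1, 4}, {1, 5}, {1, 6}, {2, 3}, {2, 4}, {2, 5}, {2, 6}, {3, 4}, {3, 5}, {3, 6}, {4, 5}, {4, 6}, {5, 6}, {1, 2, 3}, {1, 2, 4}, {1, 2, 5}, {1, 2, 6}, {1, 3, 4}, {1, 3, 5}, {1, 3, 6}, {1, 4, 5}, {1, 4, 6}, {1, 5, 6}, {2, 3, 4}, {2, 3, 5}, {2, 3, 6}, {2, 4, 5}, {2, 4, 6}, {2, 5, 6}, {3, 4, 5}, {3, 4, 6}, {3, 5, 6}, {4, 5, 6}, {1, 2, 3, 4}, {1, 2, 3, 5}, {1, 2, 3, 6}, {1, 2, 4, 5}, {1, 2, 4, 6}, {1, 2, 5, 6}, {1, 3, 4, 5}, {1, 3, 4, 6}, {1, 3, 5, 6}, {1, 4, 5, 6}, {2, 3, 4, 5}, {2, 3, 4, 6}, {2, 3, 5, 6}, {2, 4, 5, 6}, {3, 4, 5, 6}, {1, 2, 3, 4, 5}, {1, 2, 3, 4, 6}, {1, 2, 3, 5, 6}, {1, 2, 4, 5, 6}, {1, 3, 4, 5, 6}, {2, 3, 4, 5, 6}, Ω }

Working:
Start: ℰ ∪ {∅, Ω} = { {}, {3}, {3, 5}, {1, 3, 5, 6}, {2, 3, 5, 6}, Ω }.
Step 1 (5 new):
  {1, 4}  = {2, 3, 5, 6}ᶜ
  {2, 4}  = {1, 3, 5, 6}ᶜ
  {1, 2, 4, 6}  = {3, 5}ᶜ
  {1, 2, 3, 5, 6}  = {1, 3, 5, 6} ∪ {2, 3, 5, 6}
  {1, 2, 4, 5, 6}  = {3}ᶜ
Step 2 (9 new):
  {4}  = {1, 2, 3, 5, 6}ᶜ
  {1, 2, 4}  = {1, 4} ∪ {2, 4}
  {1, 3, 4}  = {3} ∪ {1, 4}
  {2, 3, 4}  = {3} ∪ {2, 4}
  {1, 3, 4, 5}  = {1, 4} ∪ {3, 5}
  {2, 3, 4, 5}  = {3, 5} ∪ {2, 4}
  {1, 2, 3, 4, 6}  = {1, 2, 4, 6} ∪ {3}
  {1, 3, 4, 5, 6}  = {1, 3, 5, 6} ∪ {1, 4}
  {2, 3, 4, 5, 6}  = {2, 4} ∪ {2, 3, 5, 6}
Step 3 adds 12:
  {1}  = {2, 3, 4, 5, 6}ᶜ
  {2}  = {1, 3, 4, 5, 6}ᶜ
  {5}  = {1, 2, 3, 4, 6}ᶜ
  {1, 6}  = {2, 3, 4, 5}ᶜ
  {2, 6}  = {1, 3, 4, 5}ᶜ
  {3, 4}  = {3} ∪ {4}
  {1, 5, 6}  = {2, 3, 4}ᶜ
  {2, 5, 6}  = {1, 3, 4}ᶜ
  {3, 4, 5}  = {3, 5} ∪ {4}
  {3, 5, 6}  = {1, 2, 4}ᶜ
  {1, 2, 3, 4}  = {1, 3, 4} ∪ {2, 3, 4}
  {1, 2, 3, 4, 5}  = {1, 3, 4} ∪ {2, 3, 4, 5}
Step 4: 24 new —
  {6}  = {1, 2, 3, 4, 5}ᶜ
  {1, 2}  = {1} ∪ {2}
  {1, 3}  = {1} ∪ {3}
  {1, 5}  = {1} ∪ {5}
  {2, 3}  = {2} ∪ {3}
  {2, 5}  = {2} ∪ {5}
  {4, 5}  = {5} ∪ {4}
  {5, 6}  = {1, 2, 3, 4}ᶜ
  {1, 2, 6}  = {3, 4, 5}ᶜ
  {1, 3, 5}  = {1} ∪ {3, 5}
  {1, 3, 6}  = {1, 6} ∪ {3}
  {1, 4, 5}  = {5} ∪ {1, 4}
  {1, 4, 6}  = {1, 6} ∪ {1, 4}
  {2, 3, 5}  = {2} ∪ {3, 5}
  {2, 3, 6}  = {2, 6} ∪ {3}
  {2, 4, 5}  = {5} ∪ {2, 4}
  {2, 4, 6}  = {2, 6} ∪ {4}
  {1, 2, 4, 5}  = {1, 2, 4} ∪ {5}
  {1, 2, 5, 6}  = {3, 4}ᶜ
  {1, 3, 4, 6}  = {3, 4} ∪ {1, 6}
  {1, 4, 5, 6}  = {1, 4} ∪ {1, 5, 6}
  {2, 3, 4, 6}  = {3, 4} ∪ {2, 6}
  {2, 4, 5, 6}  = {2, 5, 6} ∪ {4}
  {3, 4, 5, 6}  = {3, 4, 5} ∪ {3, 5, 6}
Step 5 adds 8:
  {3, 6}  = {1, 2, 4, 5}ᶜ
  {4, 6}  = {6} ∪ {4}
  {1, 2, 3}  = {2} ∪ {1, 3}
  {1, 2, 5}  = {2, 5} ∪ {1, 5}
  {3, 4, 6}  = {3, 4} ∪ {6}
  {4, 5, 6}  = {5, 6} ∪ {4, 5}
  {1, 2, 3, 5}  = {2, 5} ∪ {1, 3, 5}
  {1, 2, 3, 6}  = {4, 5}ᶜ
Step 6: stable.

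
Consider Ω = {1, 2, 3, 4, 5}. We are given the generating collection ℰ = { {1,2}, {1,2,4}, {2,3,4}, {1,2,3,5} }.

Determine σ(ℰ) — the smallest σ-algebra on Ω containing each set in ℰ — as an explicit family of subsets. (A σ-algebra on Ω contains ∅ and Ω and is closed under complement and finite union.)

Start: ℰ ∪ {∅, Ω} = { {}, {1,2}, {1,2,4}, {2,3,4}, {1,2,3,5}, Ω }.
Pass 1 (5 new):
  {4}  = {1,2,3,5}ᶜ
  {1,5}  = {2,3,4}ᶜ
  {3,5}  = {1,2,4}ᶜ
  {3,4,5}  = {1,2}ᶜ
  {1,2,3,4}  = {2,3,4} ∪ {1,2}
  (now 11)
Pass 2. New:
  {5}  = {1,2,3,4}ᶜ
  {1,2,5}  = {1,2} ∪ {1,5}
  {1,3,5}  = {1,5} ∪ {3,5}
  {1,4,5}  = {1,5} ∪ {4}
  {1,2,4,5}  = {1,2,4} ∪ {1,5}
  {1,3,4,5}  = {3,4,5} ∪ {1,5}
  {2,3,4,5}  = {3,4,5} ∪ {2,3,4}
  (now 18)
Pass 3: 7 new —
  {1}  = {2,3,4,5}ᶜ
  {2}  = {1,3,4,5}ᶜ
  {3}  = {1,2,4,5}ᶜ
  {2,3}  = {1,4,5}ᶜ
  {2,4}  = {1,3,5}ᶜ
  {3,4}  = {1,2,5}ᶜ
  {4,5}  = {4} ∪ {5}
  (now 25)
Pass 4 (7 new):
  {1,3}  = {3} ∪ {1}
  {1,4}  = {4} ∪ {1}
  {2,5}  = {2} ∪ {5}
  {1,2,3}  = {4,5}ᶜ
  {1,3,4}  = {3,4} ∪ {1}
  {2,3,5}  = {2} ∪ {3,5}
  {2,4,5}  = {2} ∪ {4,5}
  (now 32)
Pass 5: stable.

Hence σ(ℰ) has 32 members: { {}, {1}, {2}, {3}, {4}, {5}, {1,2}, {1,3}, {1,4}, {1,5}, {2,3}, {2,4}, {2,5}, {3,4}, {3,5}, {4,5}, {1,2,3}, {1,2,4}, {1,2,5}, {1,3,4}, {1,3,5}, {1,4,5}, {2,3,4}, {2,3,5}, {2,4,5}, {3,4,5}, {1,2,3,4}, {1,2,3,5}, {1,2,4,5}, {1,3,4,5}, {2,3,4,5}, Ω }.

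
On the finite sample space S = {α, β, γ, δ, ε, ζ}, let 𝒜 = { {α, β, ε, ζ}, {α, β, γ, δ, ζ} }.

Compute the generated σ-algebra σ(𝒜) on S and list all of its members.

Initial family (4 sets): { {}, {α, β, ε, ζ}, {α, β, γ, δ, ζ}, S }.
Round 1 adds 2:
  {ε}  = {α, β, γ, δ, ζ}ᶜ
  {γ, δ}  = {α, β, ε, ζ}ᶜ
Round 2 (1 new):
  {γ, δ, ε}  = {γ, δ} ∪ {ε}
Round 3: 1 new —
  {α, β, ζ}  = {γ, δ, ε}ᶜ
Round 4: closed — nothing new.

Hence σ(𝒜) has 8 members: { {}, {ε}, {γ, δ}, {α, β, ζ}, {γ, δ, ε}, {α, β, ε, ζ}, {α, β, γ, δ, ζ}, S }.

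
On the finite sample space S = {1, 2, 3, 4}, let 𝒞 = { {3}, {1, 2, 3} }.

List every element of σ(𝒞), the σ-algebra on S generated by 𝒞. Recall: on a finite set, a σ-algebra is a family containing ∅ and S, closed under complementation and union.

σ(𝒞) (8 sets): { {}, {3}, {4}, {1, 2}, {3, 4}, {1, 2, 3}, {1, 2, 4}, S }

Derivation:
Take S₀ = 𝒞 ∪ {∅, S} = { {}, {3}, {1, 2, 3}, S }.
Pass 1: +2 →
  {4}  = complement {1, 2, 3}
  {1, 2, 4}  = complement {3}
  |family| = 6
Pass 2: 1 new —
  {3, 4}  = {3} ∪ {4}
  |family| = 7
Pass 3 adds 1:
  {1, 2}  = complement {3, 4}
  |family| = 8
Pass 4: closed — nothing new.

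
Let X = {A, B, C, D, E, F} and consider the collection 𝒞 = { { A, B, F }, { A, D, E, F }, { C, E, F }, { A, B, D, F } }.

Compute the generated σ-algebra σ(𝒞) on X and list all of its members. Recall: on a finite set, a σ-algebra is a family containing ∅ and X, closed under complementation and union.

Take S₀ = 𝒞 ∪ {∅, X} = { {}, { A, B, F }, { C, E, F }, { A, B, D, F }, { A, D, E, F }, X }.
Iteration 1. New:
  { B, C }  = X∖{ A, D, E, F }
  { C, E }  = X∖{ A, B, D, F }
  { A, B, D }  = X∖{ C, E, F }
  { C, D, E }  = X∖{ A, B, F }
  { A, B, C, E, F }  = { C, E, F } ∪ { A, B, F }
  { A, B, D, E, F }  = { A, B, D, F } ∪ { A, D, E, F }
  { A, C, D, E, F }  = { C, E, F } ∪ { A, D, E, F }
  — 13 sets.
Iteration 2: +11 →
  { B }  = X∖{ A, C, D, E, F }
  { C }  = X∖{ A, B, D, E, F }
  { D }  = X∖{ A, B, C, E, F }
  { B, C, E }  = { B, C } ∪ { C, E }
  { A, B, C, D }  = { A, B, D } ∪ { B, C }
  { A, B, C, F }  = { B, C } ∪ { A, B, F }
  { B, C, D, E }  = { C, D, E } ∪ { B, C }
  { B, C, E, F }  = { B, C } ∪ { C, E, F }
  { C, D, E, F }  = { C, D, E } ∪ { C, E, F }
  { A, B, C, D, E }  = { C, D, E } ∪ { A, B, D }
  { A, B, C, D, F }  = { A, B, D, F } ∪ { B, C }
  — 24 sets.
Iteration 3. New:
  { E }  = X∖{ A, B, C, D, F }
  { F }  = X∖{ A, B, C, D, E }
  { A, B }  = X∖{ C, D, E, F }
  { A, D }  = X∖{ B, C, E, F }
  { A, F }  = X∖{ B, C, D, E }
  { B, D }  = { B } ∪ { D }
  { C, D }  = { C } ∪ { D }
  { D, E }  = X∖{ A, B, C, F }
  { E, F }  = X∖{ A, B, C, D }
  { A, D, F }  = X∖{ B, C, E }
  { B, C, D }  = { B, C } ∪ { D }
  { B, C, D, E, F }  = { C, D, E } ∪ { B, C, E, F }
  — 36 sets.
Iteration 4: +25 →
  { A }  = X∖{ B, C, D, E, F }
  { B, E }  = { B } ∪ { E }
  { B, F }  = { B } ∪ { F }
  { C, F }  = { F } ∪ { C }
  { D, F }  = { F } ∪ { D }
  { A, B, C }  = { A, B } ∪ { C }
  { A, B, E }  = { A, B } ∪ { E }
  { A, C, D }  = { C, D } ∪ { A, D }
  { A, C, F }  = { A, F } ∪ { C }
  { A, D, E }  = { E } ∪ { A, D }
  { A, E, F }  = X∖{ B, C, D }
  { B, C, F }  = { F } ∪ { B, C }
  { B, D, E }  = { B } ∪ { D, E }
  { B, D, F }  = { F } ∪ { B, D }
  { B, E, F }  = { E, F } ∪ { B }
  { C, D, F }  = { C, D } ∪ { F }
  { D, E, F }  = { E, F } ∪ { D, E }
  { A, B, C, E }  = { A, B } ∪ { B, C, E }
  { A, B, D, E }  = { A, B } ∪ { D, E }
  { A, B, E, F }  = X∖{ C, D }
  { A, C, D, E }  = { C, D, E } ∪ { A, D }
  { A, C, D, F }  = { C, D } ∪ { A, F }
  { A, C, E, F }  = X∖{ B, D }
  { B, C, D, F }  = { B, C, D } ∪ { F }
  { B, D, E, F }  = { E, F } ∪ { B, D }
  — 61 sets.
Iteration 5. New:
  { A, C }  = X∖{ B, D, E, F }
  { A, E }  = X∖{ B, C, D, F }
  { A, C, E }  = X∖{ B, D, F }
  — 64 sets.
Iteration 6: no new sets; the family is a σ-algebra.

σ(𝒞) = { {}, { A }, { B }, { C }, { D }, { E }, { F }, { A, B }, { A, C }, { A, D }, { A, E }, { A, F }, { B, C }, { B, D }, { B, E }, { B, F }, { C, D }, { C, E }, { C, F }, { D, E }, { D, F }, { E, F }, { A, B, C }, { A, B, D }, { A, B, E }, { A, B, F }, { A, C, D }, { A, C, E }, { A, C, F }, { A, D, E }, { A, D, F }, { A, E, F }, { B, C, D }, { B, C, E }, { B, C, F }, { B, D, E }, { B, D, F }, { B, E, F }, { C, D, E }, { C, D, F }, { C, E, F }, { D, E, F }, { A, B, C, D }, { A, B, C, E }, { A, B, C, F }, { A, B, D, E }, { A, B, D, F }, { A, B, E, F }, { A, C, D, E }, { A, C, D, F }, { A, C, E, F }, { A, D, E, F }, { B, C, D, E }, { B, C, D, F }, { B, C, E, F }, { B, D, E, F }, { C, D, E, F }, { A, B, C, D, E }, { A, B, C, D, F }, { A, B, C, E, F }, { A, B, D, E, F }, { A, C, D, E, F }, { B, C, D, E, F }, X }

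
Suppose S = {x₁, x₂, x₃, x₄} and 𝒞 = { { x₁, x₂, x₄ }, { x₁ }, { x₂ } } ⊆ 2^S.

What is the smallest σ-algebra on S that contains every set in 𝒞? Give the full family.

σ(𝒞) (16 sets): { ∅, { x₁ }, { x₂ }, { x₃ }, { x₄ }, { x₁, x₂ }, { x₁, x₃ }, { x₁, x₄ }, { x₂, x₃ }, { x₂, x₄ }, { x₃, x₄ }, { x₁, x₂, x₃ }, { x₁, x₂, x₄ }, { x₁, x₃, x₄ }, { x₂, x₃, x₄ }, S }

Working:
Seed the family with 𝒞 together with ∅ and S: { ∅, { x₁ }, { x₂ }, { x₁, x₂, x₄ }, S }.
Iteration 1 adds 4:
  { x₃ }  = { x₁, x₂, x₄ }ᶜ
  { x₁, x₂ }  = { x₂ } ∪ { x₁ }
  { x₁, x₃, x₄ }  = { x₂ }ᶜ
  { x₂, x₃, x₄ }  = { x₁ }ᶜ
  — 9 sets.
Iteration 2 adds 4:
  { x₁, x₃ }  = { x₃ } ∪ { x₁ }
  { x₂, x₃ }  = { x₂ } ∪ { x₃ }
  { x₃, x₄ }  = { x₁, x₂ }ᶜ
  { x₁, x₂, x₃ }  = { x₁, x₂ } ∪ { x₃ }
  — 13 sets.
Iteration 3: 3 new —
  { x₄ }  = { x₁, x₂, x₃ }ᶜ
  { x₁, x₄ }  = { x₂, x₃ }ᶜ
  { x₂, x₄ }  = { x₁, x₃ }ᶜ
  — 16 sets.
After Iteration 4 the family is unchanged; done.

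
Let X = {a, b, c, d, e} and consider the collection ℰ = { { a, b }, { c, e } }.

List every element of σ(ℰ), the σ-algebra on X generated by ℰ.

Begin from { {  }, { a, b }, { c, e }, X } (that is, ℰ plus ∅ and X).
Round 1 (3 new):
  { a, b, d }  = { c, e }ᶜ
  { c, d, e }  = { a, b }ᶜ
  { a, b, c, e }  = { a, b } ∪ { c, e }
  |family| = 7
Round 2: 1 new —
  { d }  = { a, b, c, e }ᶜ
  |family| = 8
Round 3 adds nothing — fixpoint reached.

|σ(ℰ)| = 8.  σ(ℰ) = { {  }, { d }, { a, b }, { c, e }, { a, b, d }, { c, d, e }, { a, b, c, e }, X }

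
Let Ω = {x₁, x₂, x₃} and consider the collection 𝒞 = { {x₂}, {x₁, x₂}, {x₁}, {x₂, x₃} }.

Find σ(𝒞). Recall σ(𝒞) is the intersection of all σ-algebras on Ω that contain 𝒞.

Take S₀ = 𝒞 ∪ {∅, Ω} = { ∅, {x₁}, {x₂}, {x₁, x₂}, {x₂, x₃}, Ω }.
Step 1: 2 new —
  {x₃}  = {x₁, x₂}ᶜ
  {x₁, x₃}  = {x₂}ᶜ
After Step 2 the family is unchanged; done.

Therefore σ(𝒞) = { ∅, {x₁}, {x₂}, {x₃}, {x₁, x₂}, {x₁, x₃}, {x₂, x₃}, Ω } (|σ(𝒞)| = 8).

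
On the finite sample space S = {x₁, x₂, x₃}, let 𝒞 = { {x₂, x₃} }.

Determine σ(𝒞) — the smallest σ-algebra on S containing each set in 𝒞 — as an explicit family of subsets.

Answer: σ(𝒞) = { ∅, {x₁}, {x₂, x₃}, S }

Derivation:
Start: 𝒞 ∪ {∅, S} = { ∅, {x₂, x₃}, S }.
Pass 1 adds 1:
  {x₁}  = S∖{x₂, x₃}
  |family| = 4
After Pass 2 the family is unchanged; done.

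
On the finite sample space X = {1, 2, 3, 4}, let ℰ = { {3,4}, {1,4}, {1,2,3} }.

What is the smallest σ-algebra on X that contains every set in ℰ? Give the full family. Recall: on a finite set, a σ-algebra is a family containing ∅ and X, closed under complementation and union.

Initial family (5 sets): { {}, {1,4}, {3,4}, {1,2,3}, X }.
Step 1 adds 4:
  {4}  = ᶜ of {1,2,3}
  {1,2}  = ᶜ of {3,4}
  {2,3}  = ᶜ of {1,4}
  {1,3,4}  = {3,4} ∪ {1,4}
  [9 total]
Step 2 adds 3:
  {2}  = ᶜ of {1,3,4}
  {1,2,4}  = {1,2} ∪ {1,4}
  {2,3,4}  = {3,4} ∪ {2,3}
  [12 total]
Step 3: 3 new —
  {1}  = ᶜ of {2,3,4}
  {3}  = ᶜ of {1,2,4}
  {2,4}  = {4} ∪ {2}
  [15 total]
Step 4 (1 new):
  {1,3}  = ᶜ of {2,4}
  [16 total]
Step 5: closed — nothing new.

σ(ℰ) = { {}, {1}, {2}, {3}, {4}, {1,2}, {1,3}, {1,4}, {2,3}, {2,4}, {3,4}, {1,2,3}, {1,2,4}, {1,3,4}, {2,3,4}, X }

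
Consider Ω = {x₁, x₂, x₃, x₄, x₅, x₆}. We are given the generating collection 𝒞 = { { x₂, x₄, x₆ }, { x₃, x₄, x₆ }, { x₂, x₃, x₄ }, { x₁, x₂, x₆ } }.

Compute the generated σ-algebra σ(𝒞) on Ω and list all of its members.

σ(𝒞) = { {  }, { x₁ }, { x₂ }, { x₃ }, { x₄ }, { x₅ }, { x₆ }, { x₁, x₂ }, { x₁, x₃ }, { x₁, x₄ }, { x₁, x₅ }, { x₁, x₆ }, { x₂, x₃ }, { x₂, x₄ }, { x₂, x₅ }, { x₂, x₆ }, { x₃, x₄ }, { x₃, x₅ }, { x₃, x₆ }, { x₄, x₅ }, { x₄, x₆ }, { x₅, x₆ }, { x₁, x₂, x₃ }, { x₁, x₂, x₄ }, { x₁, x₂, x₅ }, { x₁, x₂, x₆ }, { x₁, x₃, x₄ }, { x₁, x₃, x₅ }, { x₁, x₃, x₆ }, { x₁, x₄, x₅ }, { x₁, x₄, x₆ }, { x₁, x₅, x₆ }, { x₂, x₃, x₄ }, { x₂, x₃, x₅ }, { x₂, x₃, x₆ }, { x₂, x₄, x₅ }, { x₂, x₄, x₆ }, { x₂, x₅, x₆ }, { x₃, x₄, x₅ }, { x₃, x₄, x₆ }, { x₃, x₅, x₆ }, { x₄, x₅, x₆ }, { x₁, x₂, x₃, x₄ }, { x₁, x₂, x₃, x₅ }, { x₁, x₂, x₃, x₆ }, { x₁, x₂, x₄, x₅ }, { x₁, x₂, x₄, x₆ }, { x₁, x₂, x₅, x₆ }, { x₁, x₃, x₄, x₅ }, { x₁, x₃, x₄, x₆ }, { x₁, x₃, x₅, x₆ }, { x₁, x₄, x₅, x₆ }, { x₂, x₃, x₄, x₅ }, { x₂, x₃, x₄, x₆ }, { x₂, x₃, x₅, x₆ }, { x₂, x₄, x₅, x₆ }, { x₃, x₄, x₅, x₆ }, { x₁, x₂, x₃, x₄, x₅ }, { x₁, x₂, x₃, x₄, x₆ }, { x₁, x₂, x₃, x₅, x₆ }, { x₁, x₂, x₄, x₅, x₆ }, { x₁, x₃, x₄, x₅, x₆ }, { x₂, x₃, x₄, x₅, x₆ }, Ω }

Working:
Seed the family with 𝒞 together with ∅ and Ω: { {  }, { x₁, x₂, x₆ }, { x₂, x₃, x₄ }, { x₂, x₄, x₆ }, { x₃, x₄, x₆ }, Ω }.
Iteration 1 (7 new):
  { x₁, x₂, x₅ }  = { x₃, x₄, x₆ }ᶜ
  { x₁, x₃, x₅ }  = { x₂, x₄, x₆ }ᶜ
  { x₁, x₅, x₆ }  = { x₂, x₃, x₄ }ᶜ
  { x₃, x₄, x₅ }  = { x₁, x₂, x₆ }ᶜ
  { x₁, x₂, x₄, x₆ }  = { x₂, x₄, x₆ } ∪ { x₁, x₂, x₆ }
  { x₂, x₃, x₄, x₆ }  = { x₂, x₄, x₆ } ∪ { x₂, x₃, x₄ }
  { x₁, x₂, x₃, x₄, x₆ }  = { x₂, x₃, x₄ } ∪ { x₁, x₂, x₆ }
  |family| = 13
Iteration 2 adds 14:
  { x₅ }  = { x₁, x₂, x₃, x₄, x₆ }ᶜ
  { x₁, x₅ }  = { x₂, x₃, x₄, x₆ }ᶜ
  { x₃, x₅ }  = { x₁, x₂, x₄, x₆ }ᶜ
  { x₁, x₂, x₃, x₅ }  = { x₁, x₃, x₅ } ∪ { x₁, x₂, x₅ }
  { x₁, x₂, x₅, x₆ }  = { x₁, x₂, x₅ } ∪ { x₁, x₅, x₆ }
  { x₁, x₃, x₄, x₅ }  = { x₃, x₄, x₅ } ∪ { x₁, x₃, x₅ }
  { x₁, x₃, x₅, x₆ }  = { x₁, x₃, x₅ } ∪ { x₁, x₅, x₆ }
  { x₂, x₃, x₄, x₅ }  = { x₃, x₄, x₅ } ∪ { x₂, x₃, x₄ }
  { x₃, x₄, x₅, x₆ }  = { x₃, x₄, x₅ } ∪ { x₃, x₄, x₆ }
  { x₁, x₂, x₃, x₄, x₅ }  = { x₃, x₄, x₅ } ∪ { x₁, x₂, x₅ }
  { x₁, x₂, x₃, x₅, x₆ }  = { x₁, x₃, x₅ } ∪ { x₁, x₂, x₆ }
  { x₁, x₂, x₄, x₅, x₆ }  = { x₂, x₄, x₆ } ∪ { x₁, x₂, x₅ }
  { x₁, x₃, x₄, x₅, x₆ }  = { x₃, x₄, x₅ } ∪ { x₁, x₅, x₆ }
  { x₂, x₃, x₄, x₅, x₆ }  = { x₂, x₄, x₆ } ∪ { x₃, x₄, x₅ }
  |family| = 27
Iteration 3. New:
  { x₁ }  = { x₂, x₃, x₄, x₅, x₆ }ᶜ
  { x₂ }  = { x₁, x₃, x₄, x₅, x₆ }ᶜ
  { x₃ }  = { x₁, x₂, x₄, x₅, x₆ }ᶜ
  { x₄ }  = { x₁, x₂, x₃, x₅, x₆ }ᶜ
  { x₆ }  = { x₁, x₂, x₃, x₄, x₅ }ᶜ
  { x₁, x₂ }  = { x₃, x₄, x₅, x₆ }ᶜ
  { x₁, x₆ }  = { x₂, x₃, x₄, x₅ }ᶜ
  { x₂, x₄ }  = { x₁, x₃, x₅, x₆ }ᶜ
  { x₂, x₆ }  = { x₁, x₃, x₄, x₅ }ᶜ
  { x₃, x₄ }  = { x₁, x₂, x₅, x₆ }ᶜ
  { x₄, x₆ }  = { x₁, x₂, x₃, x₅ }ᶜ
  { x₂, x₄, x₅, x₆ }  = { x₂, x₄, x₆ } ∪ { x₅ }
  |family| = 39
Iteration 4: +25 →
  { x₁, x₃ }  = { x₂, x₄, x₅, x₆ }ᶜ
  { x₁, x₄ }  = { x₄ } ∪ { x₁ }
  { x₂, x₃ }  = { x₂ } ∪ { x₃ }
  { x₂, x₅ }  = { x₂ } ∪ { x₅ }
  { x₃, x₆ }  = { x₃ } ∪ { x₆ }
  { x₄, x₅ }  = { x₄ } ∪ { x₅ }
  { x₅, x₆ }  = { x₆ } ∪ { x₅ }
  { x₁, x₂, x₃ }  = { x₁, x₂ } ∪ { x₃ }
  { x₁, x₂, x₄ }  = { x₁, x₂ } ∪ { x₄ }
  { x₁, x₃, x₄ }  = { x₃, x₄ } ∪ { x₁ }
  { x₁, x₃, x₆ }  = { x₁, x₆ } ∪ { x₃ }
  { x₁, x₄, x₅ }  = { x₄ } ∪ { x₁, x₅ }
  { x₁, x₄, x₆ }  = { x₁, x₆ } ∪ { x₄ }
  { x₂, x₃, x₅ }  = { x₂ } ∪ { x₃, x₅ }
  { x₂, x₃, x₆ }  = { x₂, x₆ } ∪ { x₃ }
  { x₂, x₄, x₅ }  = { x₂, x₄ } ∪ { x₅ }
  { x₂, x₅, x₆ }  = { x₂, x₆ } ∪ { x₅ }
  { x₃, x₅, x₆ }  = { x₃, x₅ } ∪ { x₆ }
  { x₄, x₅, x₆ }  = { x₄, x₆ } ∪ { x₅ }
  { x₁, x₂, x₃, x₄ }  = { x₃, x₄ } ∪ { x₁, x₂ }
  { x₁, x₂, x₃, x₆ }  = { x₃ } ∪ { x₁, x₂, x₆ }
  { x₁, x₂, x₄, x₅ }  = { x₁, x₂, x₅ } ∪ { x₄ }
  { x₁, x₃, x₄, x₆ }  = { x₃, x₄ } ∪ { x₁, x₆ }
  { x₁, x₄, x₅, x₆ }  = { x₁, x₅, x₆ } ∪ { x₄ }
  { x₂, x₃, x₅, x₆ }  = { x₃, x₅ } ∪ { x₂, x₆ }
  |family| = 64
Iteration 5 adds nothing — fixpoint reached.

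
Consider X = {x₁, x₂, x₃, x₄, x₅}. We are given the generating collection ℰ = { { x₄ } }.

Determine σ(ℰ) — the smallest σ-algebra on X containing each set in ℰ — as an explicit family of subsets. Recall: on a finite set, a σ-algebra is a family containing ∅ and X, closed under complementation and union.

σ(ℰ) = { {}, { x₄ }, { x₁, x₂, x₃, x₅ }, X }

Trace:
Take S₀ = ℰ ∪ {∅, X} = { {}, { x₄ }, X }.
Round 1: +1 →
  { x₁, x₂, x₃, x₅ }  = { x₄ }ᶜ
Round 2: no new sets; the family is a σ-algebra.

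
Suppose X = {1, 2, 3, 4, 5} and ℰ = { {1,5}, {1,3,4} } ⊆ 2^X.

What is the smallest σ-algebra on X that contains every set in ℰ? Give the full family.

Answer: σ(ℰ) = { ∅, {1}, {2}, {5}, {1,2}, {1,5}, {2,5}, {3,4}, {1,2,5}, {1,3,4}, {2,3,4}, {3,4,5}, {1,2,3,4}, {1,3,4,5}, {2,3,4,5}, X }

Derivation:
Begin from { ∅, {1,5}, {1,3,4}, X } (that is, ℰ plus ∅ and X).
Round 1. New:
  {2,5}  = {1,3,4}ᶜ
  {2,3,4}  = {1,5}ᶜ
  {1,3,4,5}  = {1,3,4} ∪ {1,5}
  — 7 sets.
Round 2: 4 new —
  {2}  = {1,3,4,5}ᶜ
  {1,2,5}  = {2,5} ∪ {1,5}
  {1,2,3,4}  = {1,3,4} ∪ {2,3,4}
  {2,3,4,5}  = {2,5} ∪ {2,3,4}
  — 11 sets.
Round 3: +3 →
  {1}  = {2,3,4,5}ᶜ
  {5}  = {1,2,3,4}ᶜ
  {3,4}  = {1,2,5}ᶜ
  — 14 sets.
Round 4: +2 →
  {1,2}  = {2} ∪ {1}
  {3,4,5}  = {3,4} ∪ {5}
  — 16 sets.
Round 5: stable.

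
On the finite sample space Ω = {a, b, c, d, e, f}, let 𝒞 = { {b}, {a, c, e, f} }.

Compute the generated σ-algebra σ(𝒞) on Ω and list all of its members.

|σ(𝒞)| = 8.  σ(𝒞) = { ∅, {b}, {d}, {b, d}, {a, c, e, f}, {a, b, c, e, f}, {a, c, d, e, f}, Ω }

Check:
Initial family (4 sets): { ∅, {b}, {a, c, e, f}, Ω }.
Pass 1: 3 new —
  {b, d}  = complement {a, c, e, f}
  {a, b, c, e, f}  = {b} ∪ {a, c, e, f}
  {a, c, d, e, f}  = complement {b}
  (now 7)
Pass 2: 1 new —
  {d}  = complement {a, b, c, e, f}
  (now 8)
Pass 3: stable.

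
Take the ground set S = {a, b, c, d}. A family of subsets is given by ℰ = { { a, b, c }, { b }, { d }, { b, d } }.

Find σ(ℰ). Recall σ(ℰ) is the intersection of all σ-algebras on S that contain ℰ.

Take S₀ = ℰ ∪ {∅, S} = { {  }, { b }, { d }, { b, d }, { a, b, c }, S }.
Round 1 (2 new):
  { a, c }  = { b, d }ᶜ
  { a, c, d }  = { b }ᶜ
  — 8 sets.
After Round 2 the family is unchanged; done.

|σ(ℰ)| = 8.  σ(ℰ) = { {  }, { b }, { d }, { a, c }, { b, d }, { a, b, c }, { a, c, d }, S }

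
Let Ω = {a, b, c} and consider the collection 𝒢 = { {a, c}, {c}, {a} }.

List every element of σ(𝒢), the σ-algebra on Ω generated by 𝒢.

σ(𝒢) = { ∅, {a}, {b}, {c}, {a, b}, {a, c}, {b, c}, Ω }

Check:
Initial family (5 sets): { ∅, {a}, {c}, {a, c}, Ω }.
Step 1: 3 new —
  {b}  = complement {a, c}
  {a, b}  = complement {c}
  {b, c}  = complement {a}
  |family| = 8
Step 2: no new sets; the family is a σ-algebra.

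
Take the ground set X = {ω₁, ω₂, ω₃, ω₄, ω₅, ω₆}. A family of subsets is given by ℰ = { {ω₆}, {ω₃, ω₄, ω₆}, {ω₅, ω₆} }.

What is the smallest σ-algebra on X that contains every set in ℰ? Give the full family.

Answer: σ(ℰ) = { ∅, {ω₅}, {ω₆}, {ω₁, ω₂}, {ω₃, ω₄}, {ω₅, ω₆}, {ω₁, ω₂, ω₅}, {ω₁, ω₂, ω₆}, {ω₃, ω₄, ω₅}, {ω₃, ω₄, ω₆}, {ω₁, ω₂, ω₃, ω₄}, {ω₁, ω₂, ω₅, ω₆}, {ω₃, ω₄, ω₅, ω₆}, {ω₁, ω₂, ω₃, ω₄, ω₅}, {ω₁, ω₂, ω₃, ω₄, ω₆}, X }

Working:
Take S₀ = ℰ ∪ {∅, X} = { ∅, {ω₆}, {ω₅, ω₆}, {ω₃, ω₄, ω₆}, X }.
Round 1 adds 4:
  {ω₁, ω₂, ω₅}  = complement {ω₃, ω₄, ω₆}
  {ω₁, ω₂, ω₃, ω₄}  = complement {ω₅, ω₆}
  {ω₃, ω₄, ω₅, ω₆}  = {ω₅, ω₆} ∪ {ω₃, ω₄, ω₆}
  {ω₁, ω₂, ω₃, ω₄, ω₅}  = complement {ω₆}
  |family| = 9
Round 2. New:
  {ω₁, ω₂}  = complement {ω₃, ω₄, ω₅, ω₆}
  {ω₁, ω₂, ω₅, ω₆}  = {ω₅, ω₆} ∪ {ω₁, ω₂, ω₅}
  {ω₁, ω₂, ω₃, ω₄, ω₆}  = {ω₆} ∪ {ω₁, ω₂, ω₃, ω₄}
  |family| = 12
Round 3: +3 →
  {ω₅}  = complement {ω₁, ω₂, ω₃, ω₄, ω₆}
  {ω₃, ω₄}  = complement {ω₁, ω₂, ω₅, ω₆}
  {ω₁, ω₂, ω₆}  = {ω₁, ω₂} ∪ {ω₆}
  |family| = 15
Round 4. New:
  {ω₃, ω₄, ω₅}  = complement {ω₁, ω₂, ω₆}
  |family| = 16
Round 5: stable.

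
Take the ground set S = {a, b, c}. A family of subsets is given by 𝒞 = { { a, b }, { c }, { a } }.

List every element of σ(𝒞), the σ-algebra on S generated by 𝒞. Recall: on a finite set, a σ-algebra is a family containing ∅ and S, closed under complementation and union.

σ(𝒞) = { {}, { a }, { b }, { c }, { a, b }, { a, c }, { b, c }, S }

Trace:
Start: 𝒞 ∪ {∅, S} = { {}, { a }, { c }, { a, b }, S }.
Pass 1 (2 new):
  { a, c }  = { c } ∪ { a }
  { b, c }  = S∖{ a }
  [7 total]
Pass 2 (1 new):
  { b }  = S∖{ a, c }
  [8 total]
Pass 3: closed — nothing new.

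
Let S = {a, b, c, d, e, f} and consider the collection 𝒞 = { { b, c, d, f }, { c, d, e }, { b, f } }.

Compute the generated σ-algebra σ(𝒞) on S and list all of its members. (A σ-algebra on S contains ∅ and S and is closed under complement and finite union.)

Seed the family with 𝒞 together with ∅ and S: { ∅, { b, f }, { c, d, e }, { b, c, d, f }, S }.
Round 1 adds 4:
  { a, e }  = { b, c, d, f }ᶜ
  { a, b, f }  = { c, d, e }ᶜ
  { a, c, d, e }  = { b, f }ᶜ
  { b, c, d, e, f }  = { c, d, e } ∪ { b, c, d, f }
  — 9 sets.
Round 2 adds 3:
  { a }  = { b, c, d, e, f }ᶜ
  { a, b, e, f }  = { b, f } ∪ { a, e }
  { a, b, c, d, f }  = { b, c, d, f } ∪ { a, b, f }
  — 12 sets.
Round 3 (2 new):
  { e }  = { a, b, c, d, f }ᶜ
  { c, d }  = { a, b, e, f }ᶜ
  — 14 sets.
Round 4 adds 2:
  { a, c, d }  = { c, d } ∪ { a }
  { b, e, f }  = { b, f } ∪ { e }
  — 16 sets.
Round 5: already closed under ᶜ and ∪.

σ(𝒞) = { ∅, { a }, { e }, { a, e }, { b, f }, { c, d }, { a, b, f }, { a, c, d }, { b, e, f }, { c, d, e }, { a, b, e, f }, { a, c, d, e }, { b, c, d, f }, { a, b, c, d, f }, { b, c, d, e, f }, S }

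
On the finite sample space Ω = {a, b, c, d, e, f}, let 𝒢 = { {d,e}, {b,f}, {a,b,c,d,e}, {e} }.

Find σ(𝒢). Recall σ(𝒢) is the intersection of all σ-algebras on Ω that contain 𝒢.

σ(𝒢) (32 sets): { ∅, {b}, {d}, {e}, {f}, {a,c}, {b,d}, {b,e}, {b,f}, {d,e}, {d,f}, {e,f}, {a,b,c}, {a,c,d}, {a,c,e}, {a,c,f}, {b,d,e}, {b,d,f}, {b,e,f}, {d,e,f}, {a,b,c,d}, {a,b,c,e}, {a,b,c,f}, {a,c,d,e}, {a,c,d,f}, {a,c,e,f}, {b,d,e,f}, {a,b,c,d,e}, {a,b,c,d,f}, {a,b,c,e,f}, {a,c,d,e,f}, Ω }

Working:
Start: 𝒢 ∪ {∅, Ω} = { ∅, {e}, {b,f}, {d,e}, {a,b,c,d,e}, Ω }.
Pass 1: +6 →
  {f}  = Ω∖{a,b,c,d,e}
  {b,e,f}  = {b,f} ∪ {e}
  {a,b,c,f}  = Ω∖{d,e}
  {a,c,d,e}  = Ω∖{b,f}
  {b,d,e,f}  = {d,e} ∪ {b,f}
  {a,b,c,d,f}  = Ω∖{e}
Pass 2 (6 new):
  {a,c}  = Ω∖{b,d,e,f}
  {e,f}  = {f} ∪ {e}
  {a,c,d}  = Ω∖{b,e,f}
  {d,e,f}  = {f} ∪ {d,e}
  {a,b,c,e,f}  = {b,e,f} ∪ {a,b,c,f}
  {a,c,d,e,f}  = {f} ∪ {a,c,d,e}
Pass 3 adds 8:
  {b}  = Ω∖{a,c,d,e,f}
  {d}  = Ω∖{a,b,c,e,f}
  {a,b,c}  = Ω∖{d,e,f}
  {a,c,e}  = {a,c} ∪ {e}
  {a,c,f}  = {a,c} ∪ {f}
  {a,b,c,d}  = Ω∖{e,f}
  {a,c,d,f}  = {a,c,d} ∪ {f}
  {a,c,e,f}  = {e,f} ∪ {a,c}
Pass 4: +6 →
  {b,d}  = Ω∖{a,c,e,f}
  {b,e}  = Ω∖{a,c,d,f}
  {d,f}  = {f} ∪ {d}
  {b,d,e}  = Ω∖{a,c,f}
  {b,d,f}  = Ω∖{a,c,e}
  {a,b,c,e}  = {a,b,c} ∪ {a,c,e}
Pass 5: closed — nothing new.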